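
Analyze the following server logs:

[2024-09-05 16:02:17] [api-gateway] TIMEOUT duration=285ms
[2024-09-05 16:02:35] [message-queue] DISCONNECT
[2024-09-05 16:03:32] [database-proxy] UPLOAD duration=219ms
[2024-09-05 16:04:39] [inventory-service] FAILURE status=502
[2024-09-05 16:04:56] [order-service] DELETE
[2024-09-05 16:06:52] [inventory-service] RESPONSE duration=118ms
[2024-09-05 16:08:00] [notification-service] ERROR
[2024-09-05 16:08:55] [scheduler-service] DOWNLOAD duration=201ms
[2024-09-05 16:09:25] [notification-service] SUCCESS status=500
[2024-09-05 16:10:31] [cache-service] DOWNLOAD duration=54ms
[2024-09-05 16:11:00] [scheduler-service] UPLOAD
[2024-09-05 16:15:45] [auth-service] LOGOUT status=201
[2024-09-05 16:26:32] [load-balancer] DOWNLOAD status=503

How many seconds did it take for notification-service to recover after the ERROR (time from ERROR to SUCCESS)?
85

To calculate recovery time:

1. Find ERROR event for notification-service: 2024-09-05 16:08:00
2. Find next SUCCESS event for notification-service: 2024-09-05 16:09:25
3. Recovery time: 2024-09-05 16:09:25 - 2024-09-05 16:08:00 = 85 seconds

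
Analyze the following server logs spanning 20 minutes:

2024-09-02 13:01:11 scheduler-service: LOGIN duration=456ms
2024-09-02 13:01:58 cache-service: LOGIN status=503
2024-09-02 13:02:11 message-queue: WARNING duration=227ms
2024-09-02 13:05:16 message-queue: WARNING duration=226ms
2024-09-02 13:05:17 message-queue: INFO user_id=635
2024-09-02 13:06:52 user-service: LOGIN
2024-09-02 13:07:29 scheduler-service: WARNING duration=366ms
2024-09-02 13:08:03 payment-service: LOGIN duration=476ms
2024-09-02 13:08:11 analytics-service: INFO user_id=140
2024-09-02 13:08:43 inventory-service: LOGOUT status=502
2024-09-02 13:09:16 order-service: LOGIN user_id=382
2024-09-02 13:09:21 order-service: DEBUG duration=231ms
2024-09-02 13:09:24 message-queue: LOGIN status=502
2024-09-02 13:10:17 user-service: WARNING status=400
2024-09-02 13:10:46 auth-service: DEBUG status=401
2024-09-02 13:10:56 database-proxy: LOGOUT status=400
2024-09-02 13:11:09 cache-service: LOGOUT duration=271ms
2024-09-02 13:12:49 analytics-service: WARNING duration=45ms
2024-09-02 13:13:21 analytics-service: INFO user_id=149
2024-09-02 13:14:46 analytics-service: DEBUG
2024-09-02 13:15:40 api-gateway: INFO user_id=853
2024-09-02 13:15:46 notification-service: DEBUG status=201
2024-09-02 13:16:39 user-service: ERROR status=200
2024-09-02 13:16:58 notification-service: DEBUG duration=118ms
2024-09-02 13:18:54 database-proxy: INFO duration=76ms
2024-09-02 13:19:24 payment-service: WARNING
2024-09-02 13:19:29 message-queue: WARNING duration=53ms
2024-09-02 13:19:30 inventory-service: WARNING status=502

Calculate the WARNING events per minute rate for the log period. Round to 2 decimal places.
0.4

To calculate the rate:

1. Count total WARNING events: 8
2. Total time period: 20 minutes
3. Rate = 8 / 20 = 0.4 events per minute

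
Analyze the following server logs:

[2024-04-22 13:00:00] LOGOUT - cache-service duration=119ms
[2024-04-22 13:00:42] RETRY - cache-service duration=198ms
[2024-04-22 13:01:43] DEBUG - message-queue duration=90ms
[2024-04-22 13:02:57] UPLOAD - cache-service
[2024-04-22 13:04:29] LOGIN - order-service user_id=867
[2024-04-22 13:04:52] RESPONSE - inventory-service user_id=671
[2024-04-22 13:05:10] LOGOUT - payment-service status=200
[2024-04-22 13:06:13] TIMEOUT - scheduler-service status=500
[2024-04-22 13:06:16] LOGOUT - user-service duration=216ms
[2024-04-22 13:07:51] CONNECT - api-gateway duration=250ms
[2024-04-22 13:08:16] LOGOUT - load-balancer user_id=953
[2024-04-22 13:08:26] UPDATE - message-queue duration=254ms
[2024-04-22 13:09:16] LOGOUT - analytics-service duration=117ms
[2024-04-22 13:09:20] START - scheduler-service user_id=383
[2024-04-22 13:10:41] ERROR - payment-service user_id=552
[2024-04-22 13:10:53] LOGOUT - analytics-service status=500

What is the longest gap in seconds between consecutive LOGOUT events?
310

To find the longest gap:

1. Extract all LOGOUT events in chronological order
2. Calculate time differences between consecutive events
3. Find the maximum difference
4. Longest gap: 310 seconds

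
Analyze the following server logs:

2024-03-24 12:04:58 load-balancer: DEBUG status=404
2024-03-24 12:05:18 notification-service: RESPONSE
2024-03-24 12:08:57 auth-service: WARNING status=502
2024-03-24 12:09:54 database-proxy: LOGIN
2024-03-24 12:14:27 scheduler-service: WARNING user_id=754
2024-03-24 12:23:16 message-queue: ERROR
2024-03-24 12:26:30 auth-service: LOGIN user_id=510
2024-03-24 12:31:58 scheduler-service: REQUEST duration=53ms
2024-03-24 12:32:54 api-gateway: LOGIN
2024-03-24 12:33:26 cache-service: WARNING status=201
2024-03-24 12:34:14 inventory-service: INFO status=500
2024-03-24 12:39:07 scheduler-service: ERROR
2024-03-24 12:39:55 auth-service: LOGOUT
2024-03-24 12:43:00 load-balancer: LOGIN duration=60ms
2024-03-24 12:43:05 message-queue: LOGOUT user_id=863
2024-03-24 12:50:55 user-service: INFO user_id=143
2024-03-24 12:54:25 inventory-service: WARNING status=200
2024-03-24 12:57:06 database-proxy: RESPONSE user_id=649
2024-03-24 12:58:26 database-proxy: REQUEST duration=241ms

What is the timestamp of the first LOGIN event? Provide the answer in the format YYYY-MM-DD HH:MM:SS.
2024-03-24 12:09:54

To find the first event:

1. Filter for all LOGIN events
2. Sort by timestamp
3. Select the first one
4. Timestamp: 2024-03-24 12:09:54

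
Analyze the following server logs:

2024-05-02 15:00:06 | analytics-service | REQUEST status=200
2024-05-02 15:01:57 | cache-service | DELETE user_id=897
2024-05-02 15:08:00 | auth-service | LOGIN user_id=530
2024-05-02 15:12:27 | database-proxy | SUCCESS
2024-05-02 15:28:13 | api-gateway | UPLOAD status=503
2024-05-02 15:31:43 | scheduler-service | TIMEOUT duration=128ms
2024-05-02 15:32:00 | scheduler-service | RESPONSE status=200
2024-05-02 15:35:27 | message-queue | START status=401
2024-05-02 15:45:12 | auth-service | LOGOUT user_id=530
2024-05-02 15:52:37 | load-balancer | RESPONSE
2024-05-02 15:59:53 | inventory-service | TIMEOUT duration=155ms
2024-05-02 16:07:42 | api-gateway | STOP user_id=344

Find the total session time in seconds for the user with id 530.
2232

To calculate session duration:

1. Find LOGIN event for user_id=530: 2024-05-02 15:08:00
2. Find LOGOUT event for user_id=530: 2024-05-02 15:45:12
3. Session duration: 2024-05-02 15:45:12 - 2024-05-02 15:08:00 = 2232 seconds (37 minutes)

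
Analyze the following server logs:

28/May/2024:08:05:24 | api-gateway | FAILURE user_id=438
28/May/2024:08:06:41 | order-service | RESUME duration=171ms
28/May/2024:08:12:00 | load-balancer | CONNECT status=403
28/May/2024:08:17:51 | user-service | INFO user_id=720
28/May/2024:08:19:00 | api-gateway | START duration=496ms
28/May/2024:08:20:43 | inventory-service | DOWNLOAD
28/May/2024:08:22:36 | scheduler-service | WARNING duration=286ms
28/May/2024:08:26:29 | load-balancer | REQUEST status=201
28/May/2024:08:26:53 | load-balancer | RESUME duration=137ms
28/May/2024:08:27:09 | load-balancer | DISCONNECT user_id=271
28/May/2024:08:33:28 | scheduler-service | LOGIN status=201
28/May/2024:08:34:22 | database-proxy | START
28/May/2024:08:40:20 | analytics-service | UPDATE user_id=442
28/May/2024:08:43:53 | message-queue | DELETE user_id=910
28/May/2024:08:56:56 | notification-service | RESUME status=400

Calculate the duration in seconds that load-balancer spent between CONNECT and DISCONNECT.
909

To calculate state duration:

1. Find CONNECT event for load-balancer: 28/May/2024:08:12:00
2. Find DISCONNECT event for load-balancer: 28/May/2024:08:27:09
3. Calculate duration: 28/May/2024:08:27:09 - 28/May/2024:08:12:00 = 909 seconds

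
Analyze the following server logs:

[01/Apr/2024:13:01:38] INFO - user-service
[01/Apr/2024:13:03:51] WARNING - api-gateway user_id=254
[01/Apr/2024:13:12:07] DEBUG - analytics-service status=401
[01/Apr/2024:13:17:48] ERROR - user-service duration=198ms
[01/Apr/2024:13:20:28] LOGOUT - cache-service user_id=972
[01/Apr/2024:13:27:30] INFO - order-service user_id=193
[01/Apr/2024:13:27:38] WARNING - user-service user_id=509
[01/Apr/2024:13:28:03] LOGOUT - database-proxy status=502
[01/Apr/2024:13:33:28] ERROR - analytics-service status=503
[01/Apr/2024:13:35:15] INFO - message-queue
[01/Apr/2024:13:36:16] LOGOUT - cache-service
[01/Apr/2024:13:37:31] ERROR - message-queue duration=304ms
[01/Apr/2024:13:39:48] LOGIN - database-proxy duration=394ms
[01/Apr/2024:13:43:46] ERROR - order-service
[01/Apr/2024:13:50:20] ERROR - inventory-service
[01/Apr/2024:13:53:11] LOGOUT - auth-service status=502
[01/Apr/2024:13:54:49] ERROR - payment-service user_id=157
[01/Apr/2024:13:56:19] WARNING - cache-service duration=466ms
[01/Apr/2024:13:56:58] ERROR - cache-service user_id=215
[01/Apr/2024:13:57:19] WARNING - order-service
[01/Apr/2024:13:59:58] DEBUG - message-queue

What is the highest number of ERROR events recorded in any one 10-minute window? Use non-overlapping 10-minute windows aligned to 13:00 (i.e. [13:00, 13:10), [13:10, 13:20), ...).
3

To find the burst window:

1. Divide the log period into non-overlapping 10-minute windows starting at 13:00
2. Count ERROR events in each window
3. Find the window with maximum count
4. Maximum events in a window: 3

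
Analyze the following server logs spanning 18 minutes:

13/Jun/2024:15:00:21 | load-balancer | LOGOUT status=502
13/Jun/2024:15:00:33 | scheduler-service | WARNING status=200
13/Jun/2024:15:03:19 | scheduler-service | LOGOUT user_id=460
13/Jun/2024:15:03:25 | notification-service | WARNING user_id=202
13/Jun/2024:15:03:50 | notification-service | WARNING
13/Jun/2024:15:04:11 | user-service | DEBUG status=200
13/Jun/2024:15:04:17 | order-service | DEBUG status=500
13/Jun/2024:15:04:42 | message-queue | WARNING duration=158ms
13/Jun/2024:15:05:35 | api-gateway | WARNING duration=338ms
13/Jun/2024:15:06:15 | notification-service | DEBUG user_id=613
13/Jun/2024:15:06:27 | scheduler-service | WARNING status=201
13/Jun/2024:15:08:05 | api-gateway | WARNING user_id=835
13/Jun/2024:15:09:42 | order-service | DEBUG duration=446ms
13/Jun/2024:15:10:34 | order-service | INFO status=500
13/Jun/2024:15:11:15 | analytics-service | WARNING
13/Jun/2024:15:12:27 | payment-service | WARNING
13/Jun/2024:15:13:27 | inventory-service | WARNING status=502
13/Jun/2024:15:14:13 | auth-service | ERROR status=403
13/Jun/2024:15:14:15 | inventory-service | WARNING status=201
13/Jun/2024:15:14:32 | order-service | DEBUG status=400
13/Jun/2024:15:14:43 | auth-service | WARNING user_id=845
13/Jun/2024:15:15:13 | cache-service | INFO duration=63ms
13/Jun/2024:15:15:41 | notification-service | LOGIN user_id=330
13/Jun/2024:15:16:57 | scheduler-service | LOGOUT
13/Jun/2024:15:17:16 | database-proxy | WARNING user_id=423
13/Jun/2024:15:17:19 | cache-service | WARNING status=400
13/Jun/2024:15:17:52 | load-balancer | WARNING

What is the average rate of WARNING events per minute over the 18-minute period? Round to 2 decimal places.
0.83

To calculate the rate:

1. Count total WARNING events: 15
2. Total time period: 18 minutes
3. Rate = 15 / 18 = 0.83 events per minute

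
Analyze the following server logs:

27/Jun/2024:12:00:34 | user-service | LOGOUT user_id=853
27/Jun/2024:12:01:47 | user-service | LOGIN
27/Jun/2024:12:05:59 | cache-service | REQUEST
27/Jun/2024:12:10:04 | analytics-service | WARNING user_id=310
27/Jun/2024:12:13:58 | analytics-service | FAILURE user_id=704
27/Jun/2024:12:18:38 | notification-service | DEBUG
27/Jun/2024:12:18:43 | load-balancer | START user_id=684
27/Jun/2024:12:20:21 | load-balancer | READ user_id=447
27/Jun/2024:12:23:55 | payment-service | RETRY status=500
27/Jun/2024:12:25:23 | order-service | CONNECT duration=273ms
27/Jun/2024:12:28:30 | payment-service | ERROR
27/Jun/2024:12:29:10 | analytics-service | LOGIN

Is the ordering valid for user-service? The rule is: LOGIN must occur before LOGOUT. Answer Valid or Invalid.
Invalid

To validate ordering:

1. Required order: LOGIN → LOGOUT
2. Rule: LOGIN must occur before LOGOUT
3. Check actual order of events for user-service
4. Result: Invalid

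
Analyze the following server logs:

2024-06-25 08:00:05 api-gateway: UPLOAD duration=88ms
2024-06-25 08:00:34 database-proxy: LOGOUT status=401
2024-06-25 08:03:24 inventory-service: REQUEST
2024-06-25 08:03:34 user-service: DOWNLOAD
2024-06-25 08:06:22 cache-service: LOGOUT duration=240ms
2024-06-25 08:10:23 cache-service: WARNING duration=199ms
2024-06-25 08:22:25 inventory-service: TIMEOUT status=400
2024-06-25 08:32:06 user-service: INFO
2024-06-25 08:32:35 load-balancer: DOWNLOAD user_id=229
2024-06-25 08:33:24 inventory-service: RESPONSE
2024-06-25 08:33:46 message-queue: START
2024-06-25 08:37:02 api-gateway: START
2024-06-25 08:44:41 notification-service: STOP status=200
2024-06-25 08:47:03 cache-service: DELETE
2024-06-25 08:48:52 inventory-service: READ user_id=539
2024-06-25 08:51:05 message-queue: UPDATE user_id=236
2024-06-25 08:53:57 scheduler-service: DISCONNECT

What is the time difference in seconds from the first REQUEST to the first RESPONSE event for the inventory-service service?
1800

To find the time between events:

1. Locate the first REQUEST event for inventory-service: 2024-06-25 08:03:24
2. Locate the first RESPONSE event for inventory-service: 2024-06-25 08:33:24
3. Calculate the difference: 2024-06-25 08:33:24 - 2024-06-25 08:03:24 = 1800 seconds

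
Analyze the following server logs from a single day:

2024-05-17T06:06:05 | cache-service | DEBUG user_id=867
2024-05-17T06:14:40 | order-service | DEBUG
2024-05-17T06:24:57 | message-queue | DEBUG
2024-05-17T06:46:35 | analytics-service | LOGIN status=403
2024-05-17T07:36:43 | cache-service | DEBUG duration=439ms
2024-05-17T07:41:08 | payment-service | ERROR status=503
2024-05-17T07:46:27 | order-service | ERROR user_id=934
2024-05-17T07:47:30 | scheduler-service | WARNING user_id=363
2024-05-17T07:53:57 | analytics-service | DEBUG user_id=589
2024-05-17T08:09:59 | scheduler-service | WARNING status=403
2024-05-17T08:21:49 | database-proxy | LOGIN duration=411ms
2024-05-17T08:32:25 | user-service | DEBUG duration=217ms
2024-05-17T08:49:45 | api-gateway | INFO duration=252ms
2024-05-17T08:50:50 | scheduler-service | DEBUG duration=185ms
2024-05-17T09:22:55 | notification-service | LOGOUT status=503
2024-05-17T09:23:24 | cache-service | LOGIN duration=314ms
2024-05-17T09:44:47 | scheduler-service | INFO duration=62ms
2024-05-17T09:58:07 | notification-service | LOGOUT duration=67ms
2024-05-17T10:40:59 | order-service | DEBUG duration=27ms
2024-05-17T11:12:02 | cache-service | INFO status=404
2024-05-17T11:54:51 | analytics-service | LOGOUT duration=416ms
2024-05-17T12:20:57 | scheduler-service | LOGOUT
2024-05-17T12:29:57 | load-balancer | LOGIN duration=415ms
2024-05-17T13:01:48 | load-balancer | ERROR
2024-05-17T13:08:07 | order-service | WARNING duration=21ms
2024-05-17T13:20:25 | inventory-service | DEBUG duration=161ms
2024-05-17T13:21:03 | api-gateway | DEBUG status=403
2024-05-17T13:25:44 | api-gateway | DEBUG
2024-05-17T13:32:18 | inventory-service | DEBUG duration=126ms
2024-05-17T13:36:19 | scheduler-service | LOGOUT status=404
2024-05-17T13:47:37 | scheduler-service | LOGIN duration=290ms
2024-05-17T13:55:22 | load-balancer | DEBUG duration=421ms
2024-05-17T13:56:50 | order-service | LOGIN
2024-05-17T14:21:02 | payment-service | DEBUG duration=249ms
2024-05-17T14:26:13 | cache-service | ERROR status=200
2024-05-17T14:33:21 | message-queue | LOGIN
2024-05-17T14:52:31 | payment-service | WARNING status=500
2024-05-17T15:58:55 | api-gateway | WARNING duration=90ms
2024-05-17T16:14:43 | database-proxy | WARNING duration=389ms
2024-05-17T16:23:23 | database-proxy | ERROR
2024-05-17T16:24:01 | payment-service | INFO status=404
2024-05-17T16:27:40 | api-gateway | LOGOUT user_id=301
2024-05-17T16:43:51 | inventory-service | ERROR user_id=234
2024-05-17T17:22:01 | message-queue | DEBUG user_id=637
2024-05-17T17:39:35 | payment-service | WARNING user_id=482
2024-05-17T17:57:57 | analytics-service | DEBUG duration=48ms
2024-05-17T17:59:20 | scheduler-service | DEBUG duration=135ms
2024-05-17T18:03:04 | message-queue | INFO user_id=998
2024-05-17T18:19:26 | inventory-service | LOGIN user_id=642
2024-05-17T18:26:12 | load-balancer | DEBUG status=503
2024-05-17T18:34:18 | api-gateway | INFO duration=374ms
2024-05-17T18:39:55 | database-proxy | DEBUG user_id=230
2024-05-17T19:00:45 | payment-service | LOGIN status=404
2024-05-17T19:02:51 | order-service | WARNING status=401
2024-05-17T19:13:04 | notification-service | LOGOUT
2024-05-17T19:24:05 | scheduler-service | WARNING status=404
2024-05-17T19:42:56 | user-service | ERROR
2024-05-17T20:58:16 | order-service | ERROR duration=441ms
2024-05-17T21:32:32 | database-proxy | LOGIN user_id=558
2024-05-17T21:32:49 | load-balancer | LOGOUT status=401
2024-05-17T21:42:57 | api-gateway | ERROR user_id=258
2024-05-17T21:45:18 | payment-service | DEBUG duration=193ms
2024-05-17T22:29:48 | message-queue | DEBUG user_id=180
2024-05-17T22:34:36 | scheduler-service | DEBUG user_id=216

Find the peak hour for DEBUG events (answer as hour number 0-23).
13

To find the peak hour:

1. Group all DEBUG events by hour
2. Count events in each hour
3. Find hour with maximum count
4. Peak hour: 13 (with 5 events)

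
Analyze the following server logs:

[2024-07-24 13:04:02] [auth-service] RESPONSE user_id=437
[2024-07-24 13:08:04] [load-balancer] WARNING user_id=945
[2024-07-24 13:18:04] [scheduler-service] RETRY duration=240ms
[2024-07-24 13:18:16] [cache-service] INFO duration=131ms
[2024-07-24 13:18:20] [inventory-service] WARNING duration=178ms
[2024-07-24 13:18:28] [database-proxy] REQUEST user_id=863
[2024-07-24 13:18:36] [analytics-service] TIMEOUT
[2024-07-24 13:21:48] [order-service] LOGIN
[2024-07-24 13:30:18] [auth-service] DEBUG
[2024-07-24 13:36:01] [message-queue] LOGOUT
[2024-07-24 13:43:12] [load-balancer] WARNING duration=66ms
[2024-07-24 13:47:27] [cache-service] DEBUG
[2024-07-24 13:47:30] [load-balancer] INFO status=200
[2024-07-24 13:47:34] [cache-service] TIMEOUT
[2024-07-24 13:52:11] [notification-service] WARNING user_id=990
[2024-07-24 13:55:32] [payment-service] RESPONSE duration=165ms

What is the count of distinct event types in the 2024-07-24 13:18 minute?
5

To count unique event types:

1. Filter events in the minute starting at 2024-07-24 13:18
2. Extract event types from matching entries
3. Count unique types: 5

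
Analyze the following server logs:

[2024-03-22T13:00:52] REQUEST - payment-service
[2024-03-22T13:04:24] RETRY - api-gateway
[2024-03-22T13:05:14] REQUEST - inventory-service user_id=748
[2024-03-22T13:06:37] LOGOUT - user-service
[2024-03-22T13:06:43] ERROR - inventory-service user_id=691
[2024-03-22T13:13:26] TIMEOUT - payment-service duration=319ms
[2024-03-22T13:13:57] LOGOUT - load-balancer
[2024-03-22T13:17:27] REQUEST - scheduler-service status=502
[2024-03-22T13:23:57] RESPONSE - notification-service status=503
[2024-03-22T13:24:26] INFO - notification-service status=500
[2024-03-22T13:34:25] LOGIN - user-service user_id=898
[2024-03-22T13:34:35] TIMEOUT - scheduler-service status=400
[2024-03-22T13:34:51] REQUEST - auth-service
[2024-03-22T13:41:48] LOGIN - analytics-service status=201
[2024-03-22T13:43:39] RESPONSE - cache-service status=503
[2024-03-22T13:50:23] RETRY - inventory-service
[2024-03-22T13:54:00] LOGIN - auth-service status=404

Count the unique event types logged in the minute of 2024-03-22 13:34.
3

To count unique event types:

1. Filter events in the minute starting at 2024-03-22 13:34
2. Extract event types from matching entries
3. Count unique types: 3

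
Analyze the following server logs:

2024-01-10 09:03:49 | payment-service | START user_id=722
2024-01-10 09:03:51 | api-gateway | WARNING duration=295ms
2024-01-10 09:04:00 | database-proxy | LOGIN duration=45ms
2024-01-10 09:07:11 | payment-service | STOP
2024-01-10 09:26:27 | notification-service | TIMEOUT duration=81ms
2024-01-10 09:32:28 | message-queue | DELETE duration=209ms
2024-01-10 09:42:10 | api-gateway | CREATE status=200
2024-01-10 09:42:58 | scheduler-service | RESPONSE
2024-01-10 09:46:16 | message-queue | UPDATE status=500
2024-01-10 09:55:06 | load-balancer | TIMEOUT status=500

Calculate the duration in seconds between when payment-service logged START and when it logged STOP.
202

To find the time between events:

1. Locate the first START event for payment-service: 2024-01-10 09:03:49
2. Locate the first STOP event for payment-service: 2024-01-10 09:07:11
3. Calculate the difference: 2024-01-10 09:07:11 - 2024-01-10 09:03:49 = 202 seconds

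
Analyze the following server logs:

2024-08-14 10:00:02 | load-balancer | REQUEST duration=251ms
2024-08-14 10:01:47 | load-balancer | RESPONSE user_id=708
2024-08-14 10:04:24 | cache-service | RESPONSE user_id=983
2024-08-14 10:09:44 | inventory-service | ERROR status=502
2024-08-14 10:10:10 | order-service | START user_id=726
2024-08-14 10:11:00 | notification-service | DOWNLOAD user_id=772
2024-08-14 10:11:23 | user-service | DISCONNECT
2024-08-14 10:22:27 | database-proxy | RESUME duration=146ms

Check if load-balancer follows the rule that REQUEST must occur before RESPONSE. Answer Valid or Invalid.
Valid

To validate ordering:

1. Required order: REQUEST → RESPONSE
2. Rule: REQUEST must occur before RESPONSE
3. Check actual order of events for load-balancer
4. Result: Valid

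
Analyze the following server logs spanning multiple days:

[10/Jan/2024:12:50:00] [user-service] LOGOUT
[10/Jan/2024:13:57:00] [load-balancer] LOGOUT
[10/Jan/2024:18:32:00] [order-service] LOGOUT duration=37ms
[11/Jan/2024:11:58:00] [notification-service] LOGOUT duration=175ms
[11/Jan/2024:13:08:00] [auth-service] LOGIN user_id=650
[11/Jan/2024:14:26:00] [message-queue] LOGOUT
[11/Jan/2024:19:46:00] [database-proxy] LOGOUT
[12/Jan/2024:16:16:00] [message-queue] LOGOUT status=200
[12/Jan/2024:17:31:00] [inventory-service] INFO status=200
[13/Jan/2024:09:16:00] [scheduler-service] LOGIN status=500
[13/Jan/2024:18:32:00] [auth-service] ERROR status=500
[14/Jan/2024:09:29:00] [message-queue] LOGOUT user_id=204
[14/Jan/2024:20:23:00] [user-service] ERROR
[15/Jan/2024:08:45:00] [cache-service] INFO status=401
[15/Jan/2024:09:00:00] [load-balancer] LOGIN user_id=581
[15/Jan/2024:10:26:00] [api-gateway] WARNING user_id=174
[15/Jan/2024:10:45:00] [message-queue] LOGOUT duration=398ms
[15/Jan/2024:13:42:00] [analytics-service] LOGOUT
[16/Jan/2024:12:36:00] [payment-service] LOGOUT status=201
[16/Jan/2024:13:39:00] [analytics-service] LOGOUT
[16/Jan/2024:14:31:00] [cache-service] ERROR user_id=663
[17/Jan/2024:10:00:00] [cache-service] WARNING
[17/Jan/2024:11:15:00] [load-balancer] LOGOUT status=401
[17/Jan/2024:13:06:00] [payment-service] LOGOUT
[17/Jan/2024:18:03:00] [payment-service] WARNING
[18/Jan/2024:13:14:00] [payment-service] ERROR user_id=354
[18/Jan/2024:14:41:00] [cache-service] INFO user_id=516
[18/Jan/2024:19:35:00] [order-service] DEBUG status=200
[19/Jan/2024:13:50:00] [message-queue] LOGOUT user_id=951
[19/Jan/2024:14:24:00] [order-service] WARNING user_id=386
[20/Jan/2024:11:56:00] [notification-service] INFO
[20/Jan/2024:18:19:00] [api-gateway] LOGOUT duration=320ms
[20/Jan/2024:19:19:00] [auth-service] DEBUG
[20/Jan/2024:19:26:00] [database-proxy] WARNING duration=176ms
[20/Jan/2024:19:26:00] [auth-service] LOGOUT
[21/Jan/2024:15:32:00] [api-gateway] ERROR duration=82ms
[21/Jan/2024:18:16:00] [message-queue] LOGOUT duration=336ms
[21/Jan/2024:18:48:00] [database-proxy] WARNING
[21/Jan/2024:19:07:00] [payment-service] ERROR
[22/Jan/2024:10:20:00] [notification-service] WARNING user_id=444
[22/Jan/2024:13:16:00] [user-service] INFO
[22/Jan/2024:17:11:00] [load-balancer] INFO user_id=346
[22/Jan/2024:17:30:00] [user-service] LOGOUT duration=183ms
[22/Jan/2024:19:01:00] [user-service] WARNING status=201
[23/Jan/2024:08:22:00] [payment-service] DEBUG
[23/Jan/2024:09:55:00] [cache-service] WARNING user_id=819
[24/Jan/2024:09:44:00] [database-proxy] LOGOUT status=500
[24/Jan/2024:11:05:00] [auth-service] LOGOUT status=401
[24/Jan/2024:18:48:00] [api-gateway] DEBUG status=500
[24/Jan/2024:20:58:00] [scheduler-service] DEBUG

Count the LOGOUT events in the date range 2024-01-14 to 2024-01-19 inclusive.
8

To filter by date range:

1. Date range: 2024-01-14 through 2024-01-19, both dates inclusive
2. Filter for LOGOUT events whose date falls in this range
3. Count matching events: 8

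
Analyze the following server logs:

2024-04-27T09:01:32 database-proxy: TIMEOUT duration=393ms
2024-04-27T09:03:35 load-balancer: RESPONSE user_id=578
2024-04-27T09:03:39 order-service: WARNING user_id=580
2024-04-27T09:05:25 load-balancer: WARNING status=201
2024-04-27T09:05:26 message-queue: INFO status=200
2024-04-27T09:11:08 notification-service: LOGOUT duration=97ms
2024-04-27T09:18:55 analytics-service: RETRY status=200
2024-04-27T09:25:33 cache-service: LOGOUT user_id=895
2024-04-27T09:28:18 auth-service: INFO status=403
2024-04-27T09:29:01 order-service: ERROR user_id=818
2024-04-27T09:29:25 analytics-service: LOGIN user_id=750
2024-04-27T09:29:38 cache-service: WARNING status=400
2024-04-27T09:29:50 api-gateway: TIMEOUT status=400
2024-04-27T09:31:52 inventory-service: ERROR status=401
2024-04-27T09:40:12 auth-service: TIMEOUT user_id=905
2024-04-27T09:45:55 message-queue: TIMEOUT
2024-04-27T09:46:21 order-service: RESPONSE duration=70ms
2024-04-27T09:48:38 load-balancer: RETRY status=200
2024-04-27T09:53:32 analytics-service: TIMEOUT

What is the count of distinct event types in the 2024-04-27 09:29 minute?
4

To count unique event types:

1. Filter events in the minute starting at 2024-04-27 09:29
2. Extract event types from matching entries
3. Count unique types: 4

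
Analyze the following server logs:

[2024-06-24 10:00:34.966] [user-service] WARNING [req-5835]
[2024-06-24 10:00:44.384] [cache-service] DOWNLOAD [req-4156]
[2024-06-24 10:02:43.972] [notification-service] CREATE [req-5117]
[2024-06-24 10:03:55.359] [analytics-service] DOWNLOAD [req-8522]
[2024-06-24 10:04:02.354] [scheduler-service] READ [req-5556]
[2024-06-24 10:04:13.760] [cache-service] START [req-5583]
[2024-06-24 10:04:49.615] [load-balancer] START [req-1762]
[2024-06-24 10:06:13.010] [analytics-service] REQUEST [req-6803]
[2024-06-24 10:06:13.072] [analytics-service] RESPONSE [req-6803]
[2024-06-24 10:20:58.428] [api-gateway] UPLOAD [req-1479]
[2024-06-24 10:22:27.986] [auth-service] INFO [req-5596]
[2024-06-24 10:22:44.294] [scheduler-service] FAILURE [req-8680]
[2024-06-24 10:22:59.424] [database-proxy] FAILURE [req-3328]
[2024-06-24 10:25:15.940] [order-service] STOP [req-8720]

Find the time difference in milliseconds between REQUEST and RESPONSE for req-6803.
62

To calculate latency:

1. Find REQUEST with id req-6803: 2024-06-24 10:06:13.010
2. Find RESPONSE with id req-6803: 2024-06-24 10:06:13.072
3. Latency: 2024-06-24 10:06:13.072 - 2024-06-24 10:06:13.010 = 62ms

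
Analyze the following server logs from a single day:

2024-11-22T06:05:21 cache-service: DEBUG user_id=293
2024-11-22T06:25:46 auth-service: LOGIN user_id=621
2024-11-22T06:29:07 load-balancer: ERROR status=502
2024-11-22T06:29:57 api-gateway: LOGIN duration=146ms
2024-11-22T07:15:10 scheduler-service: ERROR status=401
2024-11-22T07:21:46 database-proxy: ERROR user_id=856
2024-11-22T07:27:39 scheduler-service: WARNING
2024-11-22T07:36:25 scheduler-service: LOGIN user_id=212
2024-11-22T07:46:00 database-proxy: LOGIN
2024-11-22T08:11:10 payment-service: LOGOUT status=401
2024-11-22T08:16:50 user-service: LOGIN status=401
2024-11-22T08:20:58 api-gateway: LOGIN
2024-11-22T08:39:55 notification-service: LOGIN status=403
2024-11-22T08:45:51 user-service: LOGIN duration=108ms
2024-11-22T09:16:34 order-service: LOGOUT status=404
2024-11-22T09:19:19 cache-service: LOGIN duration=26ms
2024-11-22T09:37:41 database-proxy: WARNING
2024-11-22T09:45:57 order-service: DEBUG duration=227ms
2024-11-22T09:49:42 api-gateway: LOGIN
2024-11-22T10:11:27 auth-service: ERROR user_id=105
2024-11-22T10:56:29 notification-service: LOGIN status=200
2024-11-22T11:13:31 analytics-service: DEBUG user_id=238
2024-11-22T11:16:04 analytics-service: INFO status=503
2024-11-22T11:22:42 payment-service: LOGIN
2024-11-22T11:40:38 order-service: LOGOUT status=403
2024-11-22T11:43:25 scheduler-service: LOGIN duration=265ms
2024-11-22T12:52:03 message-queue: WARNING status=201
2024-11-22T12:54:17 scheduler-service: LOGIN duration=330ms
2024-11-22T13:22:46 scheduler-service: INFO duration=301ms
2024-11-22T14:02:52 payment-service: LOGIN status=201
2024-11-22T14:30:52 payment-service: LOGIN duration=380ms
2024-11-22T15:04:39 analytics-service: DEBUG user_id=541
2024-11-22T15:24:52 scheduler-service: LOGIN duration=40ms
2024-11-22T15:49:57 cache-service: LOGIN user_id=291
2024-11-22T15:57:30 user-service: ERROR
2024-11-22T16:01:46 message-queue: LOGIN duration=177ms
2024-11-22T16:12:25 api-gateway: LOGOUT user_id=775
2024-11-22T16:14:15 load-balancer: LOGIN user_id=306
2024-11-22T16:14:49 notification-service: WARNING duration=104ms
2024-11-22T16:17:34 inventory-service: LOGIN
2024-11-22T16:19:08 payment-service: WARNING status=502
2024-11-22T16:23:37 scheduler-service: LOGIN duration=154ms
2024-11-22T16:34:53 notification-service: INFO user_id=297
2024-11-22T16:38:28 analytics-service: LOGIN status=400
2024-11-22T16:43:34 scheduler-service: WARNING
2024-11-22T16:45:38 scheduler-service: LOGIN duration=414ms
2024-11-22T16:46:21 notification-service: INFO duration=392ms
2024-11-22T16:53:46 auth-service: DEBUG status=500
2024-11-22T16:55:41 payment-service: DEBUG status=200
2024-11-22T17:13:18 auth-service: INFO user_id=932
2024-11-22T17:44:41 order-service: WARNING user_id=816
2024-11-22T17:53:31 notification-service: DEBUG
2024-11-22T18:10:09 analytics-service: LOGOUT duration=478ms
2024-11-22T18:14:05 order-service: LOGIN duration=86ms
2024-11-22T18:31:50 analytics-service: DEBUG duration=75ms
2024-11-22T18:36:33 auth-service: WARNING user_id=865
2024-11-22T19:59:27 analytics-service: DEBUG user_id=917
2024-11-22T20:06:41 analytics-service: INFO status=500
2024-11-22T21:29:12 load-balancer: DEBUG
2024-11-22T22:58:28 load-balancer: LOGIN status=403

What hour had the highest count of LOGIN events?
16

To find the peak hour:

1. Group all LOGIN events by hour
2. Count events in each hour
3. Find hour with maximum count
4. Peak hour: 16 (with 6 events)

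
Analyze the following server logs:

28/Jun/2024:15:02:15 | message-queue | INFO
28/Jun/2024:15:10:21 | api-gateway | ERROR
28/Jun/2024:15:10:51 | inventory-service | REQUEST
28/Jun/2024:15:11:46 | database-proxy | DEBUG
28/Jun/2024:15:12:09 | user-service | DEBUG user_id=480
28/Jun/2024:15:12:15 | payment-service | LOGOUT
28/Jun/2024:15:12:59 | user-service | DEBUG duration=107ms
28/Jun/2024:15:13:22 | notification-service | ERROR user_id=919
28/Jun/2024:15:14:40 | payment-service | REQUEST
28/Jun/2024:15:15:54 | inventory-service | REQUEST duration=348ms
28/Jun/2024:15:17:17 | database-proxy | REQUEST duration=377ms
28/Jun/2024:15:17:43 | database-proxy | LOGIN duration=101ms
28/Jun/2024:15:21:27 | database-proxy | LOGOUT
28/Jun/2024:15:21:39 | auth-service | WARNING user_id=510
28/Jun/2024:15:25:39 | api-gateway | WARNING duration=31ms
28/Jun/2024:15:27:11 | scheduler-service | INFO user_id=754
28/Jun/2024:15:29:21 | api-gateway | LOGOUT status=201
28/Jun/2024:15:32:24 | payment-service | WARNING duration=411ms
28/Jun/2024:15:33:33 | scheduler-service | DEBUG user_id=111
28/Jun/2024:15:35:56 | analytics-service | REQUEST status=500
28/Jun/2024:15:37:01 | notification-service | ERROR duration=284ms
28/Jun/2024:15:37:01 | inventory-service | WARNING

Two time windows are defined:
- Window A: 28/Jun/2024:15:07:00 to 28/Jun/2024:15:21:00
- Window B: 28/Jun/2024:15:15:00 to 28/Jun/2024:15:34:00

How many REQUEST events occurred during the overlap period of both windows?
2

To find overlap events:

1. Window A: 28/Jun/2024:15:07:00 to 28/Jun/2024:15:21:00
2. Window B: 28/Jun/2024:15:15:00 to 28/Jun/2024:15:34:00
3. Overlap period: 28/Jun/2024:15:15:00 to 28/Jun/2024:15:21:00
4. Count REQUEST events in overlap: 2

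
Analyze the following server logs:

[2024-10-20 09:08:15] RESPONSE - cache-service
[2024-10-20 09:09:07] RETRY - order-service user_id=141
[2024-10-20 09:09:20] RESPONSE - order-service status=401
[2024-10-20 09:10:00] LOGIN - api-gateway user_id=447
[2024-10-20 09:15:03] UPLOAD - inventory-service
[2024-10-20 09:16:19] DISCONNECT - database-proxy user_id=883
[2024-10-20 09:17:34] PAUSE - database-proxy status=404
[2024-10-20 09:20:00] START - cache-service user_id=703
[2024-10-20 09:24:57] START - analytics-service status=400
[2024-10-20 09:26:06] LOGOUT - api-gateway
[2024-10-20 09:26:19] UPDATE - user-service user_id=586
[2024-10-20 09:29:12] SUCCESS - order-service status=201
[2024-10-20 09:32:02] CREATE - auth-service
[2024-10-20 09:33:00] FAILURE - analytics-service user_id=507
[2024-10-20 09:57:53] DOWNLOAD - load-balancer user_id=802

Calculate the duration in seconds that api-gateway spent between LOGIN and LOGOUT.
966

To calculate state duration:

1. Find LOGIN event for api-gateway: 2024-10-20 09:10:00
2. Find LOGOUT event for api-gateway: 2024-10-20 09:26:06
3. Calculate duration: 2024-10-20 09:26:06 - 2024-10-20 09:10:00 = 966 seconds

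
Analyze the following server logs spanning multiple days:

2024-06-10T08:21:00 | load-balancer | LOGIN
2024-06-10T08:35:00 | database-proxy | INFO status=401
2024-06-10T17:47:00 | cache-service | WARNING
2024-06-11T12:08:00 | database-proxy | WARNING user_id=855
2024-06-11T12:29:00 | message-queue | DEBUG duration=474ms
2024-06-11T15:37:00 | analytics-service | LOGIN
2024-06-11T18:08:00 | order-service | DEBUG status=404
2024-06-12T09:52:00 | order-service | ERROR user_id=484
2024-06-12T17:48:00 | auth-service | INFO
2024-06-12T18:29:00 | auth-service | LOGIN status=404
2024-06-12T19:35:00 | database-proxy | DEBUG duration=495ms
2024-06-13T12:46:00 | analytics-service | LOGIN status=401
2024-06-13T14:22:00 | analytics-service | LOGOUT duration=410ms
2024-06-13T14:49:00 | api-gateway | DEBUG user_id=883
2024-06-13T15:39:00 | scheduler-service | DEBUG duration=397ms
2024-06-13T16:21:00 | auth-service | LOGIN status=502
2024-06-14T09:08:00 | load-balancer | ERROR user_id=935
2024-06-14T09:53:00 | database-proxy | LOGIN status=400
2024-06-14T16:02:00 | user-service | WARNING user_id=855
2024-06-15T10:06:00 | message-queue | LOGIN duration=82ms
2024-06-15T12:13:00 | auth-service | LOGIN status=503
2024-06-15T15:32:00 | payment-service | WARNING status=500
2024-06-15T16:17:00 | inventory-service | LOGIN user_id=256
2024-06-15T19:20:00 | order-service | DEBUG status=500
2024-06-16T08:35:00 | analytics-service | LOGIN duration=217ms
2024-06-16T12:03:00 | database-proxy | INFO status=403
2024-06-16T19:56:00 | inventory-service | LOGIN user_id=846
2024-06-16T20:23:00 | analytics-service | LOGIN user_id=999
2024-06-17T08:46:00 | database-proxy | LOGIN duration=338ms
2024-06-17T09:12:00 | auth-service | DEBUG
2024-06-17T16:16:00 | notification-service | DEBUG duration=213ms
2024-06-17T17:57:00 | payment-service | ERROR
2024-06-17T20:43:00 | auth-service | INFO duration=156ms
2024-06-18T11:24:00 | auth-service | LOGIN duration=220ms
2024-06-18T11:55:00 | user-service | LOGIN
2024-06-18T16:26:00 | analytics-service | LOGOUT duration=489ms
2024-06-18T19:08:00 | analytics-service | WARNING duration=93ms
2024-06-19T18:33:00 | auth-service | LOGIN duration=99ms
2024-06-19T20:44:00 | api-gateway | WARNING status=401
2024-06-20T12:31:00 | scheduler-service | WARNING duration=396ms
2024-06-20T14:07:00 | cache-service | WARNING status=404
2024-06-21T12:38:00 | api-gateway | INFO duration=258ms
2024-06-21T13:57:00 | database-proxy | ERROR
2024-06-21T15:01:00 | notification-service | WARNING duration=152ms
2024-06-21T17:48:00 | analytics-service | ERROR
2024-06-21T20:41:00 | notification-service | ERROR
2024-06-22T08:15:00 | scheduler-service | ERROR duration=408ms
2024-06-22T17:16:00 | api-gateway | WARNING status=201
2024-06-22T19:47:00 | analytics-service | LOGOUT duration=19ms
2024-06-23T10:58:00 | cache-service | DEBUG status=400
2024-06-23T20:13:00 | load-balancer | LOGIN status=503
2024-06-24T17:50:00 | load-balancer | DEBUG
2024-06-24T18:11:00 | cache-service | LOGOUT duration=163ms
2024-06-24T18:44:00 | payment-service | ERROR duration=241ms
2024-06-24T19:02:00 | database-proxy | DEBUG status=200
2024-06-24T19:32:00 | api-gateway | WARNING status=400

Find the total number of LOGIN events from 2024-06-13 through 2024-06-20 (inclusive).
13

To filter by date range:

1. Date range: 2024-06-13 through 2024-06-20, both dates inclusive
2. Filter for LOGIN events whose date falls in this range
3. Count matching events: 13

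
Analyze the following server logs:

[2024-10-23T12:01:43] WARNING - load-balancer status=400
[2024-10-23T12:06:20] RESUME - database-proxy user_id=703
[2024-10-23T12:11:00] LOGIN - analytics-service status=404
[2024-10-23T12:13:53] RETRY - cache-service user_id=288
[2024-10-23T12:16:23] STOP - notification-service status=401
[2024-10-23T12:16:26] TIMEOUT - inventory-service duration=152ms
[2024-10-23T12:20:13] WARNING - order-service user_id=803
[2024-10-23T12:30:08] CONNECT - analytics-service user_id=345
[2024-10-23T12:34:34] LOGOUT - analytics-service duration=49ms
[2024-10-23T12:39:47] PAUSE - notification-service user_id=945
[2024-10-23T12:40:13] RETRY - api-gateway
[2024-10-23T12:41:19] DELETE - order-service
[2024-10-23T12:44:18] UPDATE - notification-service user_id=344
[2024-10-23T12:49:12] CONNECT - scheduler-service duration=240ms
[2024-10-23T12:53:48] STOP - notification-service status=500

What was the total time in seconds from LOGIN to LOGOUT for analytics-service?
1414

To calculate state duration:

1. Find LOGIN event for analytics-service: 2024-10-23T12:11:00
2. Find LOGOUT event for analytics-service: 2024-10-23T12:34:34
3. Calculate duration: 2024-10-23T12:34:34 - 2024-10-23T12:11:00 = 1414 seconds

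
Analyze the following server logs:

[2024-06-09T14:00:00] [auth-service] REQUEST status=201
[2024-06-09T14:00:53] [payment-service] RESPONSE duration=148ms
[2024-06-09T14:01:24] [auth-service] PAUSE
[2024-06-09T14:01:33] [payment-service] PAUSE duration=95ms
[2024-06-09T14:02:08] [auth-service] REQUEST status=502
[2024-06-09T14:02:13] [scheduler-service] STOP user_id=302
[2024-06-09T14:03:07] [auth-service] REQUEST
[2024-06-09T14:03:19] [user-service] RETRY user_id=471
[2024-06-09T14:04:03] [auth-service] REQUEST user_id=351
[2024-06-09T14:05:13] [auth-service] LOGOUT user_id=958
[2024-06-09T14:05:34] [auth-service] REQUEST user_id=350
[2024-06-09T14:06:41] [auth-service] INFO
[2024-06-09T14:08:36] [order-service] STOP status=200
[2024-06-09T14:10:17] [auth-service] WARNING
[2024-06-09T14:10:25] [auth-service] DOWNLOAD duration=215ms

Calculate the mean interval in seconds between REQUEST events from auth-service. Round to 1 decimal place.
83.5

To calculate average interval:

1. Find all REQUEST events for auth-service in order
2. Calculate time gaps between consecutive events
3. Compute mean of gaps: 334 / 4 = 83.5 seconds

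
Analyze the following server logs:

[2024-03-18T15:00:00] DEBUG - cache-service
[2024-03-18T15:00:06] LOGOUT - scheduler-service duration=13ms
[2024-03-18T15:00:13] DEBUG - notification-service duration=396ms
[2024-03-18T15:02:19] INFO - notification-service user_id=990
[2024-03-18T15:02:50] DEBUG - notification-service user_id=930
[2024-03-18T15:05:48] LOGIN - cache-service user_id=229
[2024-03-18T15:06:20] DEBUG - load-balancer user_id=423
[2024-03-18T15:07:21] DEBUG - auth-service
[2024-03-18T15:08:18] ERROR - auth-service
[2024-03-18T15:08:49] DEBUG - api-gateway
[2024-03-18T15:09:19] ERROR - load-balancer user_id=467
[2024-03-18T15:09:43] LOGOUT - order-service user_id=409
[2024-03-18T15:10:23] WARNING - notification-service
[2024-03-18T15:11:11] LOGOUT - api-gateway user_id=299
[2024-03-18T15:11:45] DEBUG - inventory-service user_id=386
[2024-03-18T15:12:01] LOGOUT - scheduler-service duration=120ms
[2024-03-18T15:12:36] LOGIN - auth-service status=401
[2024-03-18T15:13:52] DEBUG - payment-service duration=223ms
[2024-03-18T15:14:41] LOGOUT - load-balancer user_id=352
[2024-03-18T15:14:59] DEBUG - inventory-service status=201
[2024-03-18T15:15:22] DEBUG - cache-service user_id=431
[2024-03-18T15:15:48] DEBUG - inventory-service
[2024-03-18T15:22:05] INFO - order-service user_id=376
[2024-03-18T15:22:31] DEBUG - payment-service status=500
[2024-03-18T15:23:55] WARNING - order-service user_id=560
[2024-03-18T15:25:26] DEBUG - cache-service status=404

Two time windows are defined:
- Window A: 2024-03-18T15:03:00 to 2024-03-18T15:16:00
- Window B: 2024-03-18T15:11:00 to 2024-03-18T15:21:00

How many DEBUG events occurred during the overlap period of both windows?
5

To find overlap events:

1. Window A: 2024-03-18T15:03:00 to 2024-03-18T15:16:00
2. Window B: 2024-03-18T15:11:00 to 2024-03-18T15:21:00
3. Overlap period: 2024-03-18T15:11:00 to 2024-03-18T15:16:00
4. Count DEBUG events in overlap: 5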